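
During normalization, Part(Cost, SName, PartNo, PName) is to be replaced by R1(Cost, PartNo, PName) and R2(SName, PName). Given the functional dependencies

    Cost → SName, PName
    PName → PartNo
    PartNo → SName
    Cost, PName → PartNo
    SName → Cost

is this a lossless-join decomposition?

Common attributes: R1 ∩ R2 = {PName}.
Closure of {PName}: PName → PartNo applies, adding PartNo; PartNo → SName applies, adding SName; SName → Cost applies, adding Cost. So (PName)⁺ = {Cost, SName, PartNo, PName}.
This closure contains every attribute of R1, so R1 ∩ R2 → R1. The join is lossless.

Yes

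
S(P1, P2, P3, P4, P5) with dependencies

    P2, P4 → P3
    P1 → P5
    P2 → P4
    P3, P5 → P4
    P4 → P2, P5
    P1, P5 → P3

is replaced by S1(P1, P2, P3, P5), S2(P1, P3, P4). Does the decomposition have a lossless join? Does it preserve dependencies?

Lossless test: (P1, P3)⁺ = {P1, P2, P3, P4, P5}, which contains all of one fragment — lossless.
Dependency preservation: the restricted closure of {P2} across the fragments never reaches {P4}, so P2 → P4 cannot be enforced without a join — not preserved.

lossless but not dependency-preserving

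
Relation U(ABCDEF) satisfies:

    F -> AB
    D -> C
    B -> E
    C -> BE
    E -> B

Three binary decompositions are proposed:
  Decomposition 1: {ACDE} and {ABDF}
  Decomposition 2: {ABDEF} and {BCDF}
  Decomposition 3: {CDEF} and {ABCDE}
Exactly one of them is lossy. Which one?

Decomposition 3

Decomposition 1: common = {AD}, closure = {ABCDE} → lossless.
Decomposition 2: common = {BDF}, closure = {ABCDEF} → lossless.
Decomposition 3: common = {CDE}, closure = {BCDE} → lossy.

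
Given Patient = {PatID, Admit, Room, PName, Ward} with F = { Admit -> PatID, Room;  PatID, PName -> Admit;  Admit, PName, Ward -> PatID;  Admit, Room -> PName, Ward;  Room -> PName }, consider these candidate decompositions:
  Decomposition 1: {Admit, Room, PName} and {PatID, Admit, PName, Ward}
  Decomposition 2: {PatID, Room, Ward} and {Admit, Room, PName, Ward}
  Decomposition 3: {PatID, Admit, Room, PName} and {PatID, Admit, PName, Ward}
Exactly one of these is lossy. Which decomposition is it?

Decomposition 1: common = {Admit, PName}, closure = {PatID, Admit, Room, PName, Ward} → lossless.
Decomposition 2: common = {Room, Ward}, closure = {Room, PName, Ward} → lossy.
Decomposition 3: common = {PatID, Admit, PName}, closure = {PatID, Admit, Room, PName, Ward} → lossless.

Decomposition 2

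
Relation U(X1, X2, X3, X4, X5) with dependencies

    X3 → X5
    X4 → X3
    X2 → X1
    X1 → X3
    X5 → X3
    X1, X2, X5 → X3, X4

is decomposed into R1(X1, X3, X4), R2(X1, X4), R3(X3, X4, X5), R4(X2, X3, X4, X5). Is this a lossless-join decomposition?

No

Chase test. Columns are X1, X2, X3, X4, X5; row i has aⱼ where attribute j ∈ Ri, else bᵢⱼ.
Initial tableau (one row per fragment):
  row 1: a1 b12 a3 a4 b15
  row 2: a1 b22 b23 a4 b25
  row 3: b31 b32 a3 a4 a5
  row 4: b41 a2 a3 a4 a5
Rows 1 and 3 agree on X3; apply X3→X5 and equate their X5 entries.
Rows 1 and 2 agree on X4; apply X4→X3 and equate their X3 entries.
Rows 1 and 2 agree on X3; apply X3→X5 and equate their X5 entries.
No row becomes fully distinguished — the join is lossy.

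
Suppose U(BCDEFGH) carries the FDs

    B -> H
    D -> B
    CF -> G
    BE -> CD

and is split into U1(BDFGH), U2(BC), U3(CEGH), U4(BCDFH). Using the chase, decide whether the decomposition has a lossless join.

Chase test. Columns are BCDEFGH; row i has aⱼ where attribute j ∈ Ui, else bᵢⱼ.
Initial tableau (one row per fragment):
  row 1: a1 b12 a3 b14 a5 a6 a7
  row 2: a1 a2 b23 b24 b25 b26 b27
  row 3: b31 a2 b33 a4 b35 a6 a7
  row 4: a1 a2 a3 b44 a5 b46 a7
Rows 1 and 2 agree on B; apply B→H and equate their H entries.
No row becomes fully distinguished — the join is lossy.

No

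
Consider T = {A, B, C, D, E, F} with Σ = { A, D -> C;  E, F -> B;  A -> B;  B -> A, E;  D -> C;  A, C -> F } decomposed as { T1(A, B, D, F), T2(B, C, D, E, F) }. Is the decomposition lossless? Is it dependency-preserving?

lossless and dependency-preserving

Lossless test: (B, D, F)⁺ = {A, B, C, D, E, F}, which contains all of one fragment — lossless.
Dependency preservation: A, D → C; B → A, E; A, C → F are not contained in any single fragment, but the restricted closure of each left-hand side across the fragments still reaches the right-hand side; the remaining FDs each lie inside some fragment. All dependencies are preserved.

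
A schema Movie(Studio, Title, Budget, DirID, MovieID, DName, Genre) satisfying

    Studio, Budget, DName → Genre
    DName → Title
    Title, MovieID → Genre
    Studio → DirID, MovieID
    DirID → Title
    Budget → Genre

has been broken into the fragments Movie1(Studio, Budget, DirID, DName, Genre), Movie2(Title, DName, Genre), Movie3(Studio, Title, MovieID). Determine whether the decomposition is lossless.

Chase test. Columns are Studio, Title, Budget, DirID, MovieID, DName, Genre; row i has aⱼ where attribute j ∈ Moviei, else bᵢⱼ.
Initial tableau (one row per fragment):
  row 1: a1 b12 a3 a4 b15 a6 a7
  row 2: b21 a2 b23 b24 b25 a6 a7
  row 3: a1 a2 b33 b34 a5 b36 b37
Rows 1 and 2 agree on DName; apply DName→Title and equate their Title entries.
Rows 1 and 3 agree on Studio; apply Studio→DirID, MovieID and equate their DirID, MovieID entries.
Rows 1 and 3 agree on Title, MovieID; apply Title, MovieID→Genre and equate their Genre entries.
Row 1 is now all distinguished symbols — the join is lossless.

Yes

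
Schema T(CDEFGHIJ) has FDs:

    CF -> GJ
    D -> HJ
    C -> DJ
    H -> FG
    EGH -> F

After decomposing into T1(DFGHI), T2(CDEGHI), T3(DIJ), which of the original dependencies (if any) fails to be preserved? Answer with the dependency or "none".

none

CF → GJ: restricted closure across fragments reaches GJ.
D → HJ: restricted closure across fragments reaches HJ.
C → DJ: restricted closure across fragments reaches DJ.
H → FG lies within T1.
EGH → F: restricted closure across fragments reaches F.
Every dependency is enforceable on the fragments, so the decomposition is dependency-preserving.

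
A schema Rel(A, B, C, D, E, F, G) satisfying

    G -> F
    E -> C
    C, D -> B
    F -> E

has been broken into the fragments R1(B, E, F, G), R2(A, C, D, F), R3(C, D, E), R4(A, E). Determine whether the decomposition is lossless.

No

Chase test. Columns are A, B, C, D, E, F, G; row i has aⱼ where attribute j ∈ Ri, else bᵢⱼ.
Initial tableau (one row per fragment):
  row 1: b11 a2 b13 b14 a5 a6 a7
  row 2: a1 b22 a3 a4 b25 a6 b27
  row 3: b31 b32 a3 a4 a5 b36 b37
  row 4: a1 b42 b43 b44 a5 b46 b47
Rows 1 and 3 agree on E; apply E→C and equate their C entries.
Rows 1 and 4 agree on E; apply E→C and equate their C entries.
Rows 2 and 3 agree on C, D; apply C, D→B and equate their B entries.
Rows 1 and 2 agree on F; apply F→E and equate their E entries.
No row becomes fully distinguished — the join is lossy.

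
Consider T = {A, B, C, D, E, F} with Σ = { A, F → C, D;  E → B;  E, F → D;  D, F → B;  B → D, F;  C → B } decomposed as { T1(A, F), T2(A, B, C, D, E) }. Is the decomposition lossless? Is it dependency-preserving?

lossy and not dependency-preserving

Lossless test: (A)⁺ = {A}, which is a superkey of neither fragment — lossy.
Dependency preservation: the restricted closure of {A, F} across the fragments never reaches {C, D}, so A, F → C, D cannot be enforced without a join — not preserved.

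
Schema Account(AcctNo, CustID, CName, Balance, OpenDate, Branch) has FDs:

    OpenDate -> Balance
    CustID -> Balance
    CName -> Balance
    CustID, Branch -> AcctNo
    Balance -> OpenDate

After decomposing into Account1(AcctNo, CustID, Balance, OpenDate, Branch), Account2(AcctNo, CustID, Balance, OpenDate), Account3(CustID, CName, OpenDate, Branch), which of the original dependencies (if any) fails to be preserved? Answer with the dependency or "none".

none

OpenDate → Balance lies within Account1.
CustID → Balance lies within Account1.
CName → Balance: restricted closure across fragments reaches Balance.
CustID, Branch → AcctNo lies within Account1.
Balance → OpenDate lies within Account1.
Every dependency is enforceable on the fragments, so the decomposition is dependency-preserving.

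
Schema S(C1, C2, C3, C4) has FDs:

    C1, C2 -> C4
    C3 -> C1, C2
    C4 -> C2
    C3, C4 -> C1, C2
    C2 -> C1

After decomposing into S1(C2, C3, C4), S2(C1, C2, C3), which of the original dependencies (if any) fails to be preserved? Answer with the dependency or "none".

none

C1, C2 → C4: restricted closure across fragments reaches C4.
C3 → C1, C2 lies within S2.
C4 → C2 lies within S1.
C3, C4 → C1, C2: restricted closure across fragments reaches C1, C2.
C2 → C1 lies within S2.
Every dependency is enforceable on the fragments, so the decomposition is dependency-preserving.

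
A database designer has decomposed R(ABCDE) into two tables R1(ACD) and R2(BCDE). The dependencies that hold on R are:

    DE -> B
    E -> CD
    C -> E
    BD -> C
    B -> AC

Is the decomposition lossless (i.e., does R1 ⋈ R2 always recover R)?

Common attributes: R1 ∩ R2 = {CD}.
Closure of {CD}: C → E applies, adding E; DE → B applies, adding B; B → AC applies, adding A. So (CD)⁺ = {ABCDE}.
This closure contains every attribute of R1, so R1 ∩ R2 → R1. The join is lossless.

Yes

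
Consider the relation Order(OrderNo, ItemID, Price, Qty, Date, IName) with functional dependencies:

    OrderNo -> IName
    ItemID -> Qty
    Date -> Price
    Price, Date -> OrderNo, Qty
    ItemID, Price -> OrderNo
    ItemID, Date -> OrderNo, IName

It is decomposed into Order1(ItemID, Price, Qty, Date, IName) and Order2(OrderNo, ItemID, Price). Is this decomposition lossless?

Yes

Common attributes: Order1 ∩ Order2 = {ItemID, Price}.
Closure of {ItemID, Price}: ItemID → Qty applies, adding Qty; ItemID, Price → OrderNo applies, adding OrderNo; OrderNo → IName applies, adding IName. So (ItemID, Price)⁺ = {OrderNo, ItemID, Price, Qty, IName}.
This closure contains every attribute of Order2, so Order1 ∩ Order2 → Order2. The join is lossless.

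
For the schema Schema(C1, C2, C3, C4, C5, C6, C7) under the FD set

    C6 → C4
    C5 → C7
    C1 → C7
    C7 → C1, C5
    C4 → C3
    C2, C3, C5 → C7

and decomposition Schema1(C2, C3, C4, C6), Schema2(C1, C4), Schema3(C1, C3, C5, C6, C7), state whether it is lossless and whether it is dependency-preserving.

Lossless test (chase): Rows 1 and 3 agree on C6; apply C6→C4 and equate their C4 entries. Rows 2 and 3 agree on C1; apply C1→C7 and equate their C7 entries. Rows 2 and 3 agree on C7; apply C7→C1, C5 and equate their C1, C5 entries. Rows 1 and 2 agree on C4; apply C4→C3 and equate their C3 entries. No row becomes fully distinguished — the join is lossy.
Dependency preservation: C2, C3, C5 → C7 is not contained in any single fragment, but the restricted closure of its left-hand side across the fragments still reaches the right-hand side; the remaining FDs each lie inside some fragment. All dependencies are preserved.

lossy but dependency-preserving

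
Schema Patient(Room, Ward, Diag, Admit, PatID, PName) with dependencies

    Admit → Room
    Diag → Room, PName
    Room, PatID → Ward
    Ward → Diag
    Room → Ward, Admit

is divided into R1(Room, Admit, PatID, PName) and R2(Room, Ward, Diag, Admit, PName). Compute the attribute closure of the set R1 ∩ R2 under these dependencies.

Room, Ward, Diag, Admit, PName

R1 ∩ R2 = {Room, Admit, PName}.
Room → Ward, Admit applies, adding Ward
Ward → Diag applies, adding Diag
Closure: {Room, Ward, Diag, Admit, PName}.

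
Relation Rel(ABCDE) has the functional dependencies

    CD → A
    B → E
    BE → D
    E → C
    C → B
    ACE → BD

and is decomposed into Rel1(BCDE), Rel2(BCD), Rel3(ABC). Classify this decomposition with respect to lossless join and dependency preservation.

lossless and dependency-preserving

Lossless test (chase): Rows 1 and 2 agree on CD; apply CD→A and equate their A entries. Rows 1 and 2 agree on B; apply B→E and equate their E entries. Rows 1 and 3 agree on B; apply B→E and equate their E entries. Rows 1 and 3 agree on BE; apply BE→D and equate their D entries. Rows 1 and 3 agree on CD; apply CD→A and equate their A entries. Row 1 is now all distinguished symbols — the join is lossless.
Dependency preservation: CD → A; ACE → BD are not contained in any single fragment, but the restricted closure of each left-hand side across the fragments still reaches the right-hand side; the remaining FDs each lie inside some fragment. All dependencies are preserved.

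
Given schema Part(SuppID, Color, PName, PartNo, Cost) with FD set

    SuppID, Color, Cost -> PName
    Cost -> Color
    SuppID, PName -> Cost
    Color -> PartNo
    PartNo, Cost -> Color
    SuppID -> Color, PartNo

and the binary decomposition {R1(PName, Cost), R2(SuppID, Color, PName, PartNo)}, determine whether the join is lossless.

No

Common attributes: R1 ∩ R2 = {PName}.
No dependency enlarges {PName}, so (PName)⁺ = {PName}.
The closure contains neither all of R1 = {PName, Cost} nor all of R2 = {SuppID, Color, PName, PartNo}, so the common attributes are not a superkey of either fragment. The join is lossy.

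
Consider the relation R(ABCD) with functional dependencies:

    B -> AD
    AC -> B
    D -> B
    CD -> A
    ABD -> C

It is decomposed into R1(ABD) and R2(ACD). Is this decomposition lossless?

Yes

Common attributes: R1 ∩ R2 = {AD}.
Closure of {AD}: D → B applies, adding B; ABD → C applies, adding C. So (AD)⁺ = {ABCD}.
This closure contains every attribute of R1, so R1 ∩ R2 → R1. The join is lossless.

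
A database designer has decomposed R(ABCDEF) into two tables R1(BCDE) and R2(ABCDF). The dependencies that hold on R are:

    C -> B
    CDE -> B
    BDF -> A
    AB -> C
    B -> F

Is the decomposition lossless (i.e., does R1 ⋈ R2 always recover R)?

Common attributes: R1 ∩ R2 = {BCD}.
Closure of {BCD}: B → F applies, adding F; BDF → A applies, adding A. So (BCD)⁺ = {ABCDF}.
This closure contains every attribute of R2, so R1 ∩ R2 → R2. The join is lossless.

Yes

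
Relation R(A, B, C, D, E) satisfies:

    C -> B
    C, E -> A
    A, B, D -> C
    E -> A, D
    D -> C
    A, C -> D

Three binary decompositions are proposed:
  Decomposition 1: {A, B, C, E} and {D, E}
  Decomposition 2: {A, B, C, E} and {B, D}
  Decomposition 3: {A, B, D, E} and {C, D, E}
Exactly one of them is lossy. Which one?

Decomposition 2

Decomposition 1: common = {E}, closure = {A, B, C, D, E} → lossless.
Decomposition 2: common = {B}, closure = {B} → lossy.
Decomposition 3: common = {D, E}, closure = {A, B, C, D, E} → lossless.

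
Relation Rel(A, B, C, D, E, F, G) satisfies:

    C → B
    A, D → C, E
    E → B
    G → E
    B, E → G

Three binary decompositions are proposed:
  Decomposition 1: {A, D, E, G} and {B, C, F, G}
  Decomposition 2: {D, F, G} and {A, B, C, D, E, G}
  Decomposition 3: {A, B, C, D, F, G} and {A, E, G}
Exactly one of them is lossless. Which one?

Decomposition 3

Decomposition 1: common = {G}, closure = {B, E, G} → lossy.
Decomposition 2: common = {D, G}, closure = {B, D, E, G} → lossy.
Decomposition 3: common = {A, G}, closure = {A, B, E, G} → lossless.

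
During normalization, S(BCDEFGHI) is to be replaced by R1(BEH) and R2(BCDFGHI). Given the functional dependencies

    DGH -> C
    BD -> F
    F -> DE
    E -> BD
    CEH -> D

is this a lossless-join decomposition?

Common attributes: R1 ∩ R2 = {BH}.
No dependency enlarges {BH}, so (BH)⁺ = {BH}.
The closure contains neither all of R1 = {BEH} nor all of R2 = {BCDFGHI}, so the common attributes are not a superkey of either fragment. The join is lossy.

No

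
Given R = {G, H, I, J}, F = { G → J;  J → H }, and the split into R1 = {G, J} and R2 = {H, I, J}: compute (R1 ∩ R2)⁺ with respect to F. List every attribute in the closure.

R1 ∩ R2 = {J}.
J → H applies, adding H
Closure: {H, J}.

H, J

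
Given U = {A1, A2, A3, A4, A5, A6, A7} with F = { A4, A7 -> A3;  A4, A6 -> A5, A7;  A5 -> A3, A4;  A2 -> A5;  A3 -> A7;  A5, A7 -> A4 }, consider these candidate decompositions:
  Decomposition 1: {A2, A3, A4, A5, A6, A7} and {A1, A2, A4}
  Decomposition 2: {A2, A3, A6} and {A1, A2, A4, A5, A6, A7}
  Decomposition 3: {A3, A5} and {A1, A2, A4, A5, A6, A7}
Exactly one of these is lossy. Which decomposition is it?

Decomposition 1

Decomposition 1: common = {A2, A4}, closure = {A2, A3, A4, A5, A7} → lossy.
Decomposition 2: common = {A2, A6}, closure = {A2, A3, A4, A5, A6, A7} → lossless.
Decomposition 3: common = {A5}, closure = {A3, A4, A5, A7} → lossless.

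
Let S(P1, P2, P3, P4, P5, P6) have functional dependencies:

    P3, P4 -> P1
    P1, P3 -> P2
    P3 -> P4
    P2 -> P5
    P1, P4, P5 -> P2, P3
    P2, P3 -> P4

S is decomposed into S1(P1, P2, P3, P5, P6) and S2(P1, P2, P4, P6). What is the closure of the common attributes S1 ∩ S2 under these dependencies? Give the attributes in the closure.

P1, P2, P5, P6

S1 ∩ S2 = {P1, P2, P6}.
P2 → P5 applies, adding P5
Closure: {P1, P2, P5, P6}.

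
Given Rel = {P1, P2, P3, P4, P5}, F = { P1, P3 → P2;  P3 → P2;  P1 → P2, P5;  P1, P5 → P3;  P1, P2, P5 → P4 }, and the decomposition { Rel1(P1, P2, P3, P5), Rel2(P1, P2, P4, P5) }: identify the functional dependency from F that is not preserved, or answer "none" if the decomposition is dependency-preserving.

none

P1, P3 → P2 lies within Rel1.
P3 → P2 lies within Rel1.
P1 → P2, P5 lies within Rel1.
P1, P5 → P3 lies within Rel1.
P1, P2, P5 → P4 lies within Rel2.
Every dependency is enforceable on the fragments, so the decomposition is dependency-preserving.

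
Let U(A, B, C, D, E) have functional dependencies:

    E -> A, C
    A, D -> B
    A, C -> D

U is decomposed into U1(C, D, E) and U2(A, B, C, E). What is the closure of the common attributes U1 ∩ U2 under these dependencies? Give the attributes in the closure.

U1 ∩ U2 = {C, E}.
E → A, C applies, adding A
A, C → D applies, adding D
A, D → B applies, adding B
Closure: {A, B, C, D, E}.

A, B, C, D, E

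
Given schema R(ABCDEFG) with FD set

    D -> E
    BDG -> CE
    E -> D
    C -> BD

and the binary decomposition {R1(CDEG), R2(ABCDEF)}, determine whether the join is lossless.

Common attributes: R1 ∩ R2 = {CDE}.
Closure of {CDE}: C → BD applies, adding B. So (CDE)⁺ = {BCDE}.
The closure contains neither all of R1 = {CDEG} nor all of R2 = {ABCDEF}, so the common attributes are not a superkey of either fragment. The join is lossy.

No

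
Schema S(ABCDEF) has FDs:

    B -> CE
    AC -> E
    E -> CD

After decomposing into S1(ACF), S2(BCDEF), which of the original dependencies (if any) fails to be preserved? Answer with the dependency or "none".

Check AC → E: no single fragment contains all of {ACE}, and the restricted closure of {AC} across the fragments never reaches {E}.
B → CE is preserved.
E → CD is preserved.

AC -> E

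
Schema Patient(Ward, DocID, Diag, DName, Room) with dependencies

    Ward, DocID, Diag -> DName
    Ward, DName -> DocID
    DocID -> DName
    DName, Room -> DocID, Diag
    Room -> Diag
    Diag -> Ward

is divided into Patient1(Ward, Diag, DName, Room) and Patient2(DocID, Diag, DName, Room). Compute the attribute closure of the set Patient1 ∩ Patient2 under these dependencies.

Patient1 ∩ Patient2 = {Diag, DName, Room}.
DName, Room → DocID, Diag applies, adding DocID
Diag → Ward applies, adding Ward
Closure: {Ward, DocID, Diag, DName, Room}.

Ward, DocID, Diag, DName, Room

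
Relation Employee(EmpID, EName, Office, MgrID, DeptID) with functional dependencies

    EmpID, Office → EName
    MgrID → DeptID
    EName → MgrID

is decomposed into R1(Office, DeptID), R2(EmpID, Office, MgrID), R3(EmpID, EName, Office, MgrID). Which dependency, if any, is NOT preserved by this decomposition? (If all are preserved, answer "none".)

Check MgrID → DeptID: no single fragment contains all of {MgrID, DeptID}, and the restricted closure of {MgrID} across the fragments never reaches {DeptID}.
EmpID, Office → EName is preserved.
EName → MgrID is preserved.

MgrID → DeptID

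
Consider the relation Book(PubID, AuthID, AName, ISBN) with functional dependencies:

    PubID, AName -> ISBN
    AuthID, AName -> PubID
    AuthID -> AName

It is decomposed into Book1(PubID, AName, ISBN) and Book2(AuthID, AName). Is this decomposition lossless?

No

Common attributes: Book1 ∩ Book2 = {AName}.
No dependency enlarges {AName}, so (AName)⁺ = {AName}.
The closure contains neither all of Book1 = {PubID, AName, ISBN} nor all of Book2 = {AuthID, AName}, so the common attributes are not a superkey of either fragment. The join is lossy.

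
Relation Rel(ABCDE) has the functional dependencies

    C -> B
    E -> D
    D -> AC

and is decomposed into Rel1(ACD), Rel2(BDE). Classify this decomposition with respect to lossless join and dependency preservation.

lossless but not dependency-preserving

Lossless test: (D)⁺ = {ABCD}, which contains all of one fragment — lossless.
Dependency preservation: the restricted closure of {C} across the fragments never reaches {B}, so C → B cannot be enforced without a join — not preserved.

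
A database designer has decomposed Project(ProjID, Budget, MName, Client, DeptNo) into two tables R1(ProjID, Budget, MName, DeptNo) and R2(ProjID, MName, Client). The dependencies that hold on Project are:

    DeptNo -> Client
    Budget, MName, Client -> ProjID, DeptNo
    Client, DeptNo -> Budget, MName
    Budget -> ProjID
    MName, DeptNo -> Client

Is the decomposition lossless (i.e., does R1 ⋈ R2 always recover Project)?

Common attributes: R1 ∩ R2 = {ProjID, MName}.
No dependency enlarges {ProjID, MName}, so (ProjID, MName)⁺ = {ProjID, MName}.
The closure contains neither all of R1 = {ProjID, Budget, MName, DeptNo} nor all of R2 = {ProjID, MName, Client}, so the common attributes are not a superkey of either fragment. The join is lossy.

No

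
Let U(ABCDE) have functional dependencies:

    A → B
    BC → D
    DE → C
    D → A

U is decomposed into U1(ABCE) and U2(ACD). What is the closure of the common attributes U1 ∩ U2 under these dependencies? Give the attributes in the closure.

ABCD

U1 ∩ U2 = {AC}.
A → B applies, adding B
BC → D applies, adding D
Closure: {ABCD}.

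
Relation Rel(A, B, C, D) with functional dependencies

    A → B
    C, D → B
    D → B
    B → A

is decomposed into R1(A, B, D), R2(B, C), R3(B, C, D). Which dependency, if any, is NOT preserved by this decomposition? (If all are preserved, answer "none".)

none

A → B lies within R1.
C, D → B lies within R3.
D → B lies within R1.
B → A lies within R1.
Every dependency is enforceable on the fragments, so the decomposition is dependency-preserving.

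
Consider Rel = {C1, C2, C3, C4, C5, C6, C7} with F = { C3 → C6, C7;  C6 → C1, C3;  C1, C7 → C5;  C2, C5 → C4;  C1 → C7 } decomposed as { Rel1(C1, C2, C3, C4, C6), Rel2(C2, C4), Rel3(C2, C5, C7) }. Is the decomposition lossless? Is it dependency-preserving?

lossy and not dependency-preserving

Lossless test (chase): applying each FD to every pair of rows produces no changes in the tableau, so no row becomes fully distinguished — the join is lossy.
Dependency preservation: the restricted closure of {C3} across the fragments never reaches {C6, C7}, so C3 → C6, C7 cannot be enforced without a join — not preserved.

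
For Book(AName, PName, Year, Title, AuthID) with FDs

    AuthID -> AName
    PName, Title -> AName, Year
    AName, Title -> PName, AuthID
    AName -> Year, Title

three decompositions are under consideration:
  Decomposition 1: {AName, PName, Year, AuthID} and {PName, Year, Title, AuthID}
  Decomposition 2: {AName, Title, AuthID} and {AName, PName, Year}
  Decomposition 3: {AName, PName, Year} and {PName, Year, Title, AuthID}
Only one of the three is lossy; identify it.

Decomposition 3

Decomposition 1: common = {PName, Year, AuthID}, closure = {AName, PName, Year, Title, AuthID} → lossless.
Decomposition 2: common = {AName}, closure = {AName, PName, Year, Title, AuthID} → lossless.
Decomposition 3: common = {PName, Year}, closure = {PName, Year} → lossy.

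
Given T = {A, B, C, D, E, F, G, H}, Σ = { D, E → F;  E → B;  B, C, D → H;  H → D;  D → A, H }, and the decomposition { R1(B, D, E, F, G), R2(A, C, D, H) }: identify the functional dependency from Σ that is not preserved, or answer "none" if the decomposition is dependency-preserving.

D, E → F lies within R1.
E → B lies within R1.
B, C, D → H: restricted closure across fragments reaches H.
H → D lies within R2.
D → A, H lies within R2.
Every dependency is enforceable on the fragments, so the decomposition is dependency-preserving.

none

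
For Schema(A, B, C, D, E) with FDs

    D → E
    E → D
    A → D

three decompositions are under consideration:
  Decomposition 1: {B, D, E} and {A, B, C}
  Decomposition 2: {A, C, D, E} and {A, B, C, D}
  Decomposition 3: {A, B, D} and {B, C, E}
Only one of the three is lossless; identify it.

Decomposition 1: common = {B}, closure = {B} → lossy.
Decomposition 2: common = {A, C, D}, closure = {A, C, D, E} → lossless.
Decomposition 3: common = {B}, closure = {B} → lossy.

Decomposition 2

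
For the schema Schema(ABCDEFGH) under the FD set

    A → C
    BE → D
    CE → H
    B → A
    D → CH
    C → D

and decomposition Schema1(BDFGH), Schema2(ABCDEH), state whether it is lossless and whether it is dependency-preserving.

Lossless test: (BDH)⁺ = {ABCDH}, which is a superkey of neither fragment — lossy.
Dependency preservation: every FD's attributes lie within a single fragment, so each can be enforced locally — preserved.

lossy but dependency-preserving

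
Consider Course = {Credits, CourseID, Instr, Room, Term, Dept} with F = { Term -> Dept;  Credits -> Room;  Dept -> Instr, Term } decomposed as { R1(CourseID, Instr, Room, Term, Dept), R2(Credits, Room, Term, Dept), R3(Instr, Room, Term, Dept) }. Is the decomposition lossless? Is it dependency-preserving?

lossy but dependency-preserving

Lossless test (chase): Rows 1 and 2 agree on Dept; apply Dept→Instr, Term and equate their Instr, Term entries. No row becomes fully distinguished — the join is lossy.
Dependency preservation: every FD's attributes lie within a single fragment, so each can be enforced locally — preserved.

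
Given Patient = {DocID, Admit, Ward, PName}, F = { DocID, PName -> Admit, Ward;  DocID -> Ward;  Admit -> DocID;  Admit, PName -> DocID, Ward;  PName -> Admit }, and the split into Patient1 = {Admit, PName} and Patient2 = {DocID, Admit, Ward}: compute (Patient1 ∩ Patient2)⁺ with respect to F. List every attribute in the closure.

Patient1 ∩ Patient2 = {Admit}.
Admit → DocID applies, adding DocID
DocID → Ward applies, adding Ward
Closure: {DocID, Admit, Ward}.

DocID, Admit, Ward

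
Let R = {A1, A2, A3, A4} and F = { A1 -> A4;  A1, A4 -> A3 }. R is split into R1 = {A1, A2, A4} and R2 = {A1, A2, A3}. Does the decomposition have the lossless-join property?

Yes

Common attributes: R1 ∩ R2 = {A1, A2}.
Closure of {A1, A2}: A1 → A4 applies, adding A4; A1, A4 → A3 applies, adding A3. So (A1, A2)⁺ = {A1, A2, A3, A4}.
This closure contains every attribute of R1, so R1 ∩ R2 → R1. The join is lossless.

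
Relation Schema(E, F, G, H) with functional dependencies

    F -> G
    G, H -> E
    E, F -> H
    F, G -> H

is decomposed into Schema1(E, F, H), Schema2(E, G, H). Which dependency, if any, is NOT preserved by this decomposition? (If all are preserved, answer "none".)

Check F → G: no single fragment contains all of {F, G}, and the restricted closure of {F} across the fragments never reaches {G}.
G, H → E is preserved.
E, F → H is preserved.
F, G → H is preserved.

F -> G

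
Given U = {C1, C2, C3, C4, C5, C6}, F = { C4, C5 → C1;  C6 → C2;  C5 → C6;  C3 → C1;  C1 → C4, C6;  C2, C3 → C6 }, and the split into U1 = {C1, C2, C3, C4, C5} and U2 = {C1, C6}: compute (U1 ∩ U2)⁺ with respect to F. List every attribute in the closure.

U1 ∩ U2 = {C1}.
C1 → C4, C6 applies, adding C4, C6
C6 → C2 applies, adding C2
Closure: {C1, C2, C4, C6}.

C1, C2, C4, C6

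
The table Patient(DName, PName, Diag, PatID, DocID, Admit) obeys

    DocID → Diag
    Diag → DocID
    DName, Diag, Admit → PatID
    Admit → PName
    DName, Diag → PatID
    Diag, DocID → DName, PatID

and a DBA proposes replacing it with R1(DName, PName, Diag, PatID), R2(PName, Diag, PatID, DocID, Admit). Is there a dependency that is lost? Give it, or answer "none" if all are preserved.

DocID → Diag lies within R2.
Diag → DocID lies within R2.
DName, Diag, Admit → PatID: restricted closure across fragments reaches PatID.
Admit → PName lies within R2.
DName, Diag → PatID lies within R1.
Diag, DocID → DName, PatID: restricted closure across fragments reaches DName, PatID.
Every dependency is enforceable on the fragments, so the decomposition is dependency-preserving.

none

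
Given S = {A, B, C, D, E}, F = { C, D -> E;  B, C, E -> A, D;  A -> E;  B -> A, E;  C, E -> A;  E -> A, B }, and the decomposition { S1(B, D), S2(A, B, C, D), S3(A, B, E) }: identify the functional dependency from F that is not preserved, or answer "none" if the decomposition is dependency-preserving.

C, D → E: restricted closure across fragments reaches E.
B, C, E → A, D: restricted closure across fragments reaches A, D.
A → E lies within S3.
B → A, E lies within S3.
C, E → A: restricted closure across fragments reaches A.
E → A, B lies within S3.
Every dependency is enforceable on the fragments, so the decomposition is dependency-preserving.

none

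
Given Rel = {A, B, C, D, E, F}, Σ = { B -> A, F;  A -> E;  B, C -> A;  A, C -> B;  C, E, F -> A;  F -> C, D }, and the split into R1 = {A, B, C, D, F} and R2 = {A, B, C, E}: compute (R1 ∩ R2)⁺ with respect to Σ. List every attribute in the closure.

R1 ∩ R2 = {A, B, C}.
B → A, F applies, adding F
A → E applies, adding E
F → C, D applies, adding D
Closure: {A, B, C, D, E, F}.

A, B, C, D, E, F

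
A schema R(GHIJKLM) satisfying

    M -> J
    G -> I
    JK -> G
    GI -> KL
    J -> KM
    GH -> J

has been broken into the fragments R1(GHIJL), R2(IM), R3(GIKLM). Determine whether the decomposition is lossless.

No

Chase test. Columns are GHIJKLM; row i has aⱼ where attribute j ∈ Ri, else bᵢⱼ.
Initial tableau (one row per fragment):
  row 1: a1 a2 a3 a4 b15 a6 b17
  row 2: b21 b22 a3 b24 b25 b26 a7
  row 3: a1 b32 a3 b34 a5 a6 a7
Rows 2 and 3 agree on M; apply M→J and equate their J entries.
Rows 1 and 3 agree on GI; apply GI→KL and equate their KL entries.
Rows 2 and 3 agree on J; apply J→KM and equate their KM entries.
Rows 2 and 3 agree on JK; apply JK→G and equate their G entries.
Rows 1 and 2 agree on GI; apply GI→KL and equate their KL entries.
No row becomes fully distinguished — the join is lossy.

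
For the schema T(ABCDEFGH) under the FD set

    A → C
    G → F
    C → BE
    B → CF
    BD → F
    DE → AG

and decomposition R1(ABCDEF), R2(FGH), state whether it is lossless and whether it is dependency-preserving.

lossy and not dependency-preserving

Lossless test: (F)⁺ = {F}, which is a superkey of neither fragment — lossy.
Dependency preservation: the restricted closure of {DE} across the fragments never reaches {AG}, so DE → AG cannot be enforced without a join — not preserved.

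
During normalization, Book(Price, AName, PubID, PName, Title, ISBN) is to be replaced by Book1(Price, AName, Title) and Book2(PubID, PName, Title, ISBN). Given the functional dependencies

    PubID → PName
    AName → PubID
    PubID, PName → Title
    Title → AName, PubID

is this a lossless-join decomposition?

Common attributes: Book1 ∩ Book2 = {Title}.
Closure of {Title}: Title → AName, PubID applies, adding AName, PubID; PubID → PName applies, adding PName. So (Title)⁺ = {AName, PubID, PName, Title}.
The closure contains neither all of Book1 = {Price, AName, Title} nor all of Book2 = {PubID, PName, Title, ISBN}, so the common attributes are not a superkey of either fragment. The join is lossy.

No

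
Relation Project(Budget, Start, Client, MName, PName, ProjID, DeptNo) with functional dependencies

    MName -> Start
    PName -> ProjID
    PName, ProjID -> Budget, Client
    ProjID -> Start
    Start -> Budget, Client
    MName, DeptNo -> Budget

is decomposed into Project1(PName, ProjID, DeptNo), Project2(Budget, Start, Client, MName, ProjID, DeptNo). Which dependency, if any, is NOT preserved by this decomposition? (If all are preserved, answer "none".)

none

MName → Start lies within Project2.
PName → ProjID lies within Project1.
PName, ProjID → Budget, Client: restricted closure across fragments reaches Budget, Client.
ProjID → Start lies within Project2.
Start → Budget, Client lies within Project2.
MName, DeptNo → Budget lies within Project2.
Every dependency is enforceable on the fragments, so the decomposition is dependency-preserving.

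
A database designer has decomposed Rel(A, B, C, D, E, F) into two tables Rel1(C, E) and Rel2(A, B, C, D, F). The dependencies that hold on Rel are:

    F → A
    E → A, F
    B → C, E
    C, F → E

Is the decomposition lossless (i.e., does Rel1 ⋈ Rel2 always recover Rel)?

No

Common attributes: Rel1 ∩ Rel2 = {C}.
No dependency enlarges {C}, so (C)⁺ = {C}.
The closure contains neither all of Rel1 = {C, E} nor all of Rel2 = {A, B, C, D, F}, so the common attributes are not a superkey of either fragment. The join is lossy.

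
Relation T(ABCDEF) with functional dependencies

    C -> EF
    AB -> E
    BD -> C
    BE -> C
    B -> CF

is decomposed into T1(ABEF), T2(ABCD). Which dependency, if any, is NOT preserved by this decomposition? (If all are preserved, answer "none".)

Check C → EF: no single fragment contains all of {CEF}, and the restricted closure of {C} across the fragments never reaches {EF}.
AB → E is preserved.
BD → C is preserved.
BE → C is preserved.
B → CF is preserved.

C -> EF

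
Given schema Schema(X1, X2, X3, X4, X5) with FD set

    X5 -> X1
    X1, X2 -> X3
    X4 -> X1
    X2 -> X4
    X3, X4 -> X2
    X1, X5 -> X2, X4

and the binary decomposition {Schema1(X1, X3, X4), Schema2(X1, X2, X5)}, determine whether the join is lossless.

Common attributes: Schema1 ∩ Schema2 = {X1}.
No dependency enlarges {X1}, so (X1)⁺ = {X1}.
The closure contains neither all of Schema1 = {X1, X3, X4} nor all of Schema2 = {X1, X2, X5}, so the common attributes are not a superkey of either fragment. The join is lossy.

No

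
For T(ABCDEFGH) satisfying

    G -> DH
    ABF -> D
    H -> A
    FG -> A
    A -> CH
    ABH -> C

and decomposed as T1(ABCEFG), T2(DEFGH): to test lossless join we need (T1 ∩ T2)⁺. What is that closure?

T1 ∩ T2 = {EFG}.
G → DH applies, adding DH
H → A applies, adding A
A → CH applies, adding C
Closure: {ACDEFGH}.

ACDEFGH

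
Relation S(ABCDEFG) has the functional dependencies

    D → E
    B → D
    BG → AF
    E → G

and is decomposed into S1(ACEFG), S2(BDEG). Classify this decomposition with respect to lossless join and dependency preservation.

lossy and not dependency-preserving

Lossless test: (EG)⁺ = {EG}, which is a superkey of neither fragment — lossy.
Dependency preservation: the restricted closure of {BG} across the fragments never reaches {AF}, so BG → AF cannot be enforced without a join — not preserved.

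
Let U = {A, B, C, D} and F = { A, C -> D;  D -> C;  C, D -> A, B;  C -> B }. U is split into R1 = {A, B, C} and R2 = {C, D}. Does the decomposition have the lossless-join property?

No

Common attributes: R1 ∩ R2 = {C}.
Closure of {C}: C → B applies, adding B. So (C)⁺ = {B, C}.
The closure contains neither all of R1 = {A, B, C} nor all of R2 = {C, D}, so the common attributes are not a superkey of either fragment. The join is lossy.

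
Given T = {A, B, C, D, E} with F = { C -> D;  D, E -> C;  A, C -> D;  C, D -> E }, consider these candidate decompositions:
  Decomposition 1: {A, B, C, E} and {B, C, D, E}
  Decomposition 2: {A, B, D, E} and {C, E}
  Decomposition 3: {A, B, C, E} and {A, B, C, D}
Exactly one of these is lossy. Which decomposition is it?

Decomposition 1: common = {B, C, E}, closure = {B, C, D, E} → lossless.
Decomposition 2: common = {E}, closure = {E} → lossy.
Decomposition 3: common = {A, B, C}, closure = {A, B, C, D, E} → lossless.

Decomposition 2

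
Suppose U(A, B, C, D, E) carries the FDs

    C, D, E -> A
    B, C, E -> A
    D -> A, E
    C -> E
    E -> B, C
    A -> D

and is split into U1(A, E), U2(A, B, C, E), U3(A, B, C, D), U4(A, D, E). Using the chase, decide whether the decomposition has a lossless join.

Yes

Chase test. Columns are A, B, C, D, E; row i has aⱼ where attribute j ∈ Ui, else bᵢⱼ.
Initial tableau (one row per fragment):
  row 1: a1 b12 b13 b14 a5
  row 2: a1 a2 a3 b24 a5
  row 3: a1 a2 a3 a4 b35
  row 4: a1 b42 b43 a4 a5
Rows 3 and 4 agree on D; apply D→A, E and equate their A, E entries.
Rows 1 and 2 agree on E; apply E→B, C and equate their B, C entries.
Rows 1 and 4 agree on E; apply E→B, C and equate their B, C entries.
Rows 1 and 2 agree on A; apply A→D and equate their D entries.
Rows 1 and 3 agree on A; apply A→D and equate their D entries.
Row 1 is now all distinguished symbols — the join is lossless.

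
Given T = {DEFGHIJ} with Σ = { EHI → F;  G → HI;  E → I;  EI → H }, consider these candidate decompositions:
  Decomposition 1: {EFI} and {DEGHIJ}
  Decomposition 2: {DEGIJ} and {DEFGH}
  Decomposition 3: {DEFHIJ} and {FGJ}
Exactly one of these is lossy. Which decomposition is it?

Decomposition 1: common = {EI}, closure = {EFHI} → lossless.
Decomposition 2: common = {DEG}, closure = {DEFGHI} → lossless.
Decomposition 3: common = {FJ}, closure = {FJ} → lossy.

Decomposition 3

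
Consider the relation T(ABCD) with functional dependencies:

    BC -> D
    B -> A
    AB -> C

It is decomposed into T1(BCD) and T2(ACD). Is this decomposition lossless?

No

Common attributes: T1 ∩ T2 = {CD}.
No dependency enlarges {CD}, so (CD)⁺ = {CD}.
The closure contains neither all of T1 = {BCD} nor all of T2 = {ACD}, so the common attributes are not a superkey of either fragment. The join is lossy.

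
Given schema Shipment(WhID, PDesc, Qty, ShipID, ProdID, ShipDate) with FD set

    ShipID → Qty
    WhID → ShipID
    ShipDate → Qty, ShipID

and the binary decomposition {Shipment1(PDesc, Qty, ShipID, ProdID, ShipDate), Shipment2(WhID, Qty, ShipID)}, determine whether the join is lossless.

No

Common attributes: Shipment1 ∩ Shipment2 = {Qty, ShipID}.
No dependency enlarges {Qty, ShipID}, so (Qty, ShipID)⁺ = {Qty, ShipID}.
The closure contains neither all of Shipment1 = {PDesc, Qty, ShipID, ProdID, ShipDate} nor all of Shipment2 = {WhID, Qty, ShipID}, so the common attributes are not a superkey of either fragment. The join is lossy.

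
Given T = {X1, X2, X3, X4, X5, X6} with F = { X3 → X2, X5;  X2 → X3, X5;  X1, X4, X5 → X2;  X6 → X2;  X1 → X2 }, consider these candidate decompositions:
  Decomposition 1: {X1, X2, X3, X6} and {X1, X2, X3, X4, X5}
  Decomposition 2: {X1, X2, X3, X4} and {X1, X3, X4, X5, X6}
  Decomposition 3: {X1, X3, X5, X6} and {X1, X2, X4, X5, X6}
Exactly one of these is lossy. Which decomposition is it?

Decomposition 1

Decomposition 1: common = {X1, X2, X3}, closure = {X1, X2, X3, X5} → lossy.
Decomposition 2: common = {X1, X3, X4}, closure = {X1, X2, X3, X4, X5} → lossless.
Decomposition 3: common = {X1, X5, X6}, closure = {X1, X2, X3, X5, X6} → lossless.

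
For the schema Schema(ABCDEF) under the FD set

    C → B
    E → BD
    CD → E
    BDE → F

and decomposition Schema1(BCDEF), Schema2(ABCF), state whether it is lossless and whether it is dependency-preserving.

lossy but dependency-preserving

Lossless test: (BCF)⁺ = {BCF}, which is a superkey of neither fragment — lossy.
Dependency preservation: every FD's attributes lie within a single fragment, so each can be enforced locally — preserved.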